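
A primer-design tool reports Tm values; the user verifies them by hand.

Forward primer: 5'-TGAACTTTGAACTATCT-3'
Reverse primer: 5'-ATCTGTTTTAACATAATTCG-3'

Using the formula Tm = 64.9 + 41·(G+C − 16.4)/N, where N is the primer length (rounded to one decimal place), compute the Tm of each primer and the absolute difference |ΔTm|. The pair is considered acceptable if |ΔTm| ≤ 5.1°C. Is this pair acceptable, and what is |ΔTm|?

|ΔTm| = 4.1°C; the pair is acceptable.

Forward: G+C = 5, N = 17 → Tm = 64.9 + 41·(5 − 16.4)/17 = 37.4°C.
Reverse: G+C = 5, N = 20 → Tm = 64.9 + 41·(5 − 16.4)/20 = 41.5°C.
|ΔTm| = |37.4 − 41.5| = 4.1°C, ≤ 5.1°C.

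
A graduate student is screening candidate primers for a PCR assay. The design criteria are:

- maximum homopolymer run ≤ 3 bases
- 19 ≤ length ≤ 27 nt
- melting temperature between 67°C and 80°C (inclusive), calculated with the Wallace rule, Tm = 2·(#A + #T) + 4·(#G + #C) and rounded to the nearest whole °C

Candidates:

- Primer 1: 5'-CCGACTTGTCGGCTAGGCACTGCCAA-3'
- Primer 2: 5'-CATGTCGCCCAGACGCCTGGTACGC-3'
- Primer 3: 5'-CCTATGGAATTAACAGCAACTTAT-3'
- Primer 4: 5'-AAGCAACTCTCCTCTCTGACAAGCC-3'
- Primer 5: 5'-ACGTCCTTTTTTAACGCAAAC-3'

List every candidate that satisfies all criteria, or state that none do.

Primer 4 only.

Primer 1 (26 nt, A=5 T=5 G=7 C=9): longest run = 2 ✓; length 26 ✓; Tm = 2·10 + 4·16 = 84°C, outside 67–80°C ✗ — fails.
Primer 2 (25 nt, A=4 T=4 G=7 C=10): longest run = 3 ✓; length 25 ✓; Tm = 2·8 + 4·17 = 84°C, outside 67–80°C ✗ — fails.
Primer 3 (24 nt, A=9 T=7 G=3 C=5): longest run = 2 ✓; length 24 ✓; Tm = 2·16 + 4·8 = 64°C, outside 67–80°C ✗ — fails.
Primer 4 (25 nt, A=7 T=5 G=3 C=10): longest run = 2 ✓; length 25 ✓; Tm = 2·12 + 4·13 = 76°C ✓ — passes.
Primer 5 (21 nt, A=6 T=7 G=2 C=6): longest run = 6, exceeds 3 ✗; length 21 ✓; Tm = 2·13 + 4·8 = 58°C, outside 67–80°C ✗ — fails.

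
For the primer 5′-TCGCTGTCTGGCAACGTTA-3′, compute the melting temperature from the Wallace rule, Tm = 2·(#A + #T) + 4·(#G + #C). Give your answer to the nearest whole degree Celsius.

Base counts: A=3, T=6, G=5, C=5 (length 19).
Tm = 2·(3+6) + 4·(5+5) = 2·9 + 4·10 = 18 + 40 = 58°C.

58°C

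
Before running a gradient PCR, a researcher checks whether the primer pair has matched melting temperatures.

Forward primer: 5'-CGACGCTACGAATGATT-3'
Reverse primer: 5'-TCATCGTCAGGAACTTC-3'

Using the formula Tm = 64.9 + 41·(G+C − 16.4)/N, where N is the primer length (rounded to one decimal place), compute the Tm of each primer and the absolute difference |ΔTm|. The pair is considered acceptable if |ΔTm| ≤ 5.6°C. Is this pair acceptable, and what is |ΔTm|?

Forward: G+C = 8, N = 17 → Tm = 64.9 + 41·(8 − 16.4)/17 = 44.6°C.
Reverse: G+C = 8, N = 17 → Tm = 64.9 + 41·(8 − 16.4)/17 = 44.6°C.
|ΔTm| = |44.6 − 44.6| = 0.0°C, ≤ 5.6°C.

|ΔTm| = 0.0°C; the pair is acceptable.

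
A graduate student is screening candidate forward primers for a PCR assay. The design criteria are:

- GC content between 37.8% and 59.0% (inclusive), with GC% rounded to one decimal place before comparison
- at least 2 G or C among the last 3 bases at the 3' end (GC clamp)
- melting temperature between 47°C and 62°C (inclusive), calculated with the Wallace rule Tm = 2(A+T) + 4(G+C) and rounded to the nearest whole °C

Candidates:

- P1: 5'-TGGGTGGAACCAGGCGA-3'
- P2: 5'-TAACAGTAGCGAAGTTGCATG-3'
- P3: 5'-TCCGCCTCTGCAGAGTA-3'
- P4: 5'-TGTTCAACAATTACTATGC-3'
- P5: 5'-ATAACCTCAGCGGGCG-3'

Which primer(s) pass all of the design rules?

None of the candidates satisfy all criteria.

P1 (17 nt, A=4 T=2 G=8 C=3): GC 11/17 = 64.7%, outside 37.8–59.0% ✗; 3' end CGA has 2 G/C ✓; Tm = 2·6 + 4·11 = 56°C ✓ — fails.
P2 (21 nt, A=7 T=5 G=6 C=3): GC 9/21 = 42.9% ✓; 3' end ATG has 1 G/C, need ≥2 ✗; Tm = 2·12 + 4·9 = 60°C ✓ — fails.
P3 (17 nt, A=3 T=4 G=4 C=6): GC 10/17 = 58.8% ✓; 3' end GTA has 1 G/C, need ≥2 ✗; Tm = 2·7 + 4·10 = 54°C ✓ — fails.
P4 (19 nt, A=6 T=7 G=2 C=4): GC 6/19 = 31.6%, outside 37.8–59.0% ✗; 3' end TGC has 2 G/C ✓; Tm = 2·13 + 4·6 = 50°C ✓ — fails.
P5 (16 nt, A=4 T=2 G=5 C=5): GC 10/16 = 62.5%, outside 37.8–59.0% ✗; 3' end GCG has 3 G/C ✓; Tm = 2·6 + 4·10 = 52°C ✓ — fails.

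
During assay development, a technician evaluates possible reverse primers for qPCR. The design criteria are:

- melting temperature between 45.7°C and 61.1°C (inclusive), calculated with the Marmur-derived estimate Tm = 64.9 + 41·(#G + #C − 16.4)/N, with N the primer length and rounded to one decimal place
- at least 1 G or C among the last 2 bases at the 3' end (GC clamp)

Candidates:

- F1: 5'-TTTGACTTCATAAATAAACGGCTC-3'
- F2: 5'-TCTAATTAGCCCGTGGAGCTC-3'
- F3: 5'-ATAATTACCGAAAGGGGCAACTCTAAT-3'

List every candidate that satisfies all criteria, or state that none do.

F1 and F2.

F1 (24 nt, A=8 T=8 G=3 C=5): Tm = 64.9 + 41·(8 − 16.4)/24 = 50.6°C ✓; 3' end TC has 1 G/C ✓ — passes.
F2 (21 nt, A=4 T=6 G=5 C=6): Tm = 64.9 + 41·(11 − 16.4)/21 = 54.4°C ✓; 3' end TC has 1 G/C ✓ — passes.
F3 (27 nt, A=11 T=6 G=5 C=5): Tm = 64.9 + 41·(10 − 16.4)/27 = 55.2°C ✓; 3' end AT has 0 G/C, need ≥1 ✗ — fails.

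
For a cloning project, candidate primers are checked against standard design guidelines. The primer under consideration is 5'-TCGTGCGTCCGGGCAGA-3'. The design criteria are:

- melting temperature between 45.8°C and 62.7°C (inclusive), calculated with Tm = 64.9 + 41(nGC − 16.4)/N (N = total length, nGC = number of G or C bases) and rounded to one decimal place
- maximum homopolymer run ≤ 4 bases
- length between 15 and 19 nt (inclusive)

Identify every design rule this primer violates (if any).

Base counts: A=2, T=3, G=7, C=5 (length 17).
Tm: Tm = 64.9 + 41·(12 − 16.4)/17 = 54.3°C ✓
homopolymer run: longest run = 3 ✓
length: length 17 ✓

Meets all criteria.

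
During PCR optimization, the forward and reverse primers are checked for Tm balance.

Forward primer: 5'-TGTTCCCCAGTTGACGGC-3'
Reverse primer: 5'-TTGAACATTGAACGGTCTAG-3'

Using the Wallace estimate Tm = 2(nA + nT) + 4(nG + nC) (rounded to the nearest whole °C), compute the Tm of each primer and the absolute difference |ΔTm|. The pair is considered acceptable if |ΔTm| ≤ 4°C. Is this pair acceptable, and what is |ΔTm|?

|ΔTm| = 2°C; the pair is acceptable.

Forward: A=2 T=5 G=5 C=6 → Tm = 2·7 + 4·11 = 58°C.
Reverse: A=6 T=6 G=5 C=3 → Tm = 2·12 + 4·8 = 56°C.
|ΔTm| = |58 − 56| = 2°C, ≤ 4°C.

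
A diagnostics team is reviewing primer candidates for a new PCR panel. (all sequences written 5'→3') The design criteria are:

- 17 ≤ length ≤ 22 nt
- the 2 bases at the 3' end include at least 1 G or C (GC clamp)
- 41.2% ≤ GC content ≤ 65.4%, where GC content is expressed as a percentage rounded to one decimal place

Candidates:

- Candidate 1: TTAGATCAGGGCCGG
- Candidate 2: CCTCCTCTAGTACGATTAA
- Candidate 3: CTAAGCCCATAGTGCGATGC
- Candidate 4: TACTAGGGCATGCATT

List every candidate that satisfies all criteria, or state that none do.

Candidate 3 only.

Candidate 1 (15 nt, A=3 T=3 G=6 C=3): length 15, outside 17–22 ✗; 3' end GG has 2 G/C ✓; GC 9/15 = 60.0% ✓ — fails.
Candidate 2 (19 nt, A=5 T=6 G=2 C=6): length 19 ✓; 3' end AA has 0 G/C, need ≥1 ✗; GC 8/19 = 42.1% ✓ — fails.
Candidate 3 (20 nt, A=5 T=4 G=5 C=6): length 20 ✓; 3' end GC has 2 G/C ✓; GC 11/20 = 55.0% ✓ — passes.
Candidate 4 (16 nt, A=4 T=5 G=4 C=3): length 16, outside 17–22 ✗; 3' end TT has 0 G/C, need ≥1 ✗; GC 7/16 = 43.8% ✓ — fails.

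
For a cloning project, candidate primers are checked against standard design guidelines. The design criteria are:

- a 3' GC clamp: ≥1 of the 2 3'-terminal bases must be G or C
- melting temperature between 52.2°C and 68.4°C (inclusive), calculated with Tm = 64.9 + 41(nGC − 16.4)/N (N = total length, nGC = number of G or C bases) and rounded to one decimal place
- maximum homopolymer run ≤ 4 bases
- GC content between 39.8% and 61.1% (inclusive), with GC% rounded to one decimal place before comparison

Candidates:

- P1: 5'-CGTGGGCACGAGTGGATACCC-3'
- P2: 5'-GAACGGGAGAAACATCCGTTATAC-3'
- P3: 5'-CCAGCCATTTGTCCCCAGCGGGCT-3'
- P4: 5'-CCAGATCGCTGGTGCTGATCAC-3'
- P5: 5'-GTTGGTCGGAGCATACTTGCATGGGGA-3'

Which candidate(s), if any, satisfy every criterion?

P2, P4 and P5.

P1 (21 nt, A=4 T=3 G=8 C=6): 3' end CC has 2 G/C ✓; Tm = 64.9 + 41·(14 − 16.4)/21 = 60.2°C ✓; longest run = 3 ✓; GC 14/21 = 66.7%, outside 39.8–61.1% ✗ — fails.
P2 (24 nt, A=9 T=4 G=6 C=5): 3' end AC has 1 G/C ✓; Tm = 64.9 + 41·(11 − 16.4)/24 = 55.7°C ✓; longest run = 3 ✓; GC 11/24 = 45.8% ✓ — passes.
P3 (24 nt, A=3 T=5 G=6 C=10): 3' end CT has 1 G/C ✓; Tm = 64.9 + 41·(16 − 16.4)/24 = 64.2°C ✓; longest run = 4 ✓; GC 16/24 = 66.7%, outside 39.8–61.1% ✗ — fails.
P4 (22 nt, A=4 T=5 G=6 C=7): 3' end AC has 1 G/C ✓; Tm = 64.9 + 41·(13 − 16.4)/22 = 58.6°C ✓; longest run = 2 ✓; GC 13/22 = 59.1% ✓ — passes.
P5 (27 nt, A=5 T=7 G=11 C=4): 3' end GA has 1 G/C ✓; Tm = 64.9 + 41·(15 − 16.4)/27 = 62.8°C ✓; longest run = 4 ✓; GC 15/27 = 55.6% ✓ — passes.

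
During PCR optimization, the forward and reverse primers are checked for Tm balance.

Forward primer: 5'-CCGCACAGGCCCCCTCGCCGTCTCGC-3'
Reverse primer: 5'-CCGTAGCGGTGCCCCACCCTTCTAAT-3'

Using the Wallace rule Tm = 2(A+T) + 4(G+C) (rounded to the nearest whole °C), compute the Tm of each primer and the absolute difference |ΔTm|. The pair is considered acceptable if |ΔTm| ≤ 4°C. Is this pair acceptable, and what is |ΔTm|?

|ΔTm| = 10°C; the pair is not acceptable.

Forward: A=2 T=3 G=6 C=15 → Tm = 2·5 + 4·21 = 94°C.
Reverse: A=4 T=6 G=5 C=11 → Tm = 2·10 + 4·16 = 84°C.
|ΔTm| = |94 − 84| = 10°C, > 4°C.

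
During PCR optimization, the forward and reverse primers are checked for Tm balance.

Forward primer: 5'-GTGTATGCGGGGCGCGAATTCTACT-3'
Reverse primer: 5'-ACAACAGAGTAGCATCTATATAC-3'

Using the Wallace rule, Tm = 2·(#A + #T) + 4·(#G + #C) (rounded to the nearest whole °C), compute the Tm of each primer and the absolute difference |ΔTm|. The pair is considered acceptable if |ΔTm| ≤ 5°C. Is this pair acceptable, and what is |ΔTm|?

Forward: A=4 T=7 G=9 C=5 → Tm = 2·11 + 4·14 = 78°C.
Reverse: A=10 T=5 G=3 C=5 → Tm = 2·15 + 4·8 = 62°C.
|ΔTm| = |78 − 62| = 16°C, > 5°C.

|ΔTm| = 16°C; the pair is not acceptable.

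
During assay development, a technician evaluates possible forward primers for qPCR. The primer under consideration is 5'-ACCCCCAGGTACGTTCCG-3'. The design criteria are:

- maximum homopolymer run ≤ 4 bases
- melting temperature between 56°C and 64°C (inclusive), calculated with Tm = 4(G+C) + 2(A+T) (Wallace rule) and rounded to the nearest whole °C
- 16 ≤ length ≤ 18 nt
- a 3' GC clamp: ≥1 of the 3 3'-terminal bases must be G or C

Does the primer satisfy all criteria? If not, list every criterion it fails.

Fails: homopolymer run.

Base counts: A=3, T=3, G=4, C=8 (length 18).
homopolymer run: longest run = 5, exceeds 4 ✗
Tm: Tm = 2·6 + 4·12 = 60°C ✓
length: length 18 ✓
GC clamp: 3' end CCG has 3 G/C ✓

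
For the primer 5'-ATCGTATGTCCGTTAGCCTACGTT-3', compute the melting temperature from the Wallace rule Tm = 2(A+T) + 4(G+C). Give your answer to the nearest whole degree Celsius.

70°C

Base counts: A=4, T=9, G=5, C=6 (length 24).
Tm = 2·(4+9) + 4·(5+6) = 2·13 + 4·11 = 26 + 44 = 70°C.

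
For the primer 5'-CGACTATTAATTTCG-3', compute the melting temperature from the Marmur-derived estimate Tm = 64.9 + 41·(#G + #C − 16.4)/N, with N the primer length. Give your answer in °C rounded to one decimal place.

Base counts: A=4, T=6, G=2, C=3; G+C = 5, N = 15.
Tm = 64.9 + 41·(5 − 16.4)/15 = 64.9 + -467.40/15 = 33.7°C.

33.7°C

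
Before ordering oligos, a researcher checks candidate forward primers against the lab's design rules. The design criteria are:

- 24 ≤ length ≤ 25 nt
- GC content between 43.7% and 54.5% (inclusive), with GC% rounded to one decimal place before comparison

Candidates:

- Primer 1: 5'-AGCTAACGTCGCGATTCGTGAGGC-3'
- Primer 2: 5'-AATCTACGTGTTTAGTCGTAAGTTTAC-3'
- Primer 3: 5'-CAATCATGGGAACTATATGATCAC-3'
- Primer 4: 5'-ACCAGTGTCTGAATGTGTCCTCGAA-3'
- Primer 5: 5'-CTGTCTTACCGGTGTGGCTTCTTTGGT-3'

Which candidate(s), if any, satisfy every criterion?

Primer 1 (24 nt, A=5 T=5 G=8 C=6): length 24 ✓; GC 14/24 = 58.3%, outside 43.7–54.5% ✗ — fails.
Primer 2 (27 nt, A=7 T=11 G=5 C=4): length 27, outside 24–25 ✗; GC 9/27 = 33.3%, outside 43.7–54.5% ✗ — fails.
Primer 3 (24 nt, A=9 T=6 G=4 C=5): length 24 ✓; GC 9/24 = 37.5%, outside 43.7–54.5% ✗ — fails.
Primer 4 (25 nt, A=6 T=7 G=6 C=6): length 25 ✓; GC 12/25 = 48.0% ✓ — passes.
Primer 5 (27 nt, A=1 T=12 G=8 C=6): length 27, outside 24–25 ✗; GC 14/27 = 51.9% ✓ — fails.

Primer 4 only.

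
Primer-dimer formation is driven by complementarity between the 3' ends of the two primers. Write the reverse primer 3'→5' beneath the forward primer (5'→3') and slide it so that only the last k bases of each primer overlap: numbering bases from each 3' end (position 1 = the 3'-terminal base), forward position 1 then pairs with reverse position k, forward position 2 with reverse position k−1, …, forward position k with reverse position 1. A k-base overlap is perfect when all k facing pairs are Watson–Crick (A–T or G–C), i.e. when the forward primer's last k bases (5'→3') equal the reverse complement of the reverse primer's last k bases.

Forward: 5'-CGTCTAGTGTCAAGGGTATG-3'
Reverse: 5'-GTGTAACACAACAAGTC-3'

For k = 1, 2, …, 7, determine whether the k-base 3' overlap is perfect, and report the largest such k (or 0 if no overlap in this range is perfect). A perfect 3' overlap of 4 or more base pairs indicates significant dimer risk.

Longest perfect overlap: 1 complementary base pair; below the dimer-risk threshold (threshold 4).

Last 7 bases (5'→3') — forward …GGGTATG, reverse …ACAAGTC.
Reverse complement of the reverse primer's last 7 bases: GACTTGT; its first k bases are the reverse complement of the reverse primer's last k bases, so a perfect k-base overlap needs the forward primer's last k bases to equal them.
Comparing (forward last k vs required): k=1: G vs G ✓; k=2: TG vs GA ✗; k=3: ATG vs GAC ✗; k=4: TATG vs GACT ✗; k=5: GTATG vs GACTT ✗; k=6: GGTATG vs GACTTG ✗; k=7: GGGTATG vs GACTTGT ✗.
Only k = 1 is perfect, so the longest perfect 3' overlap is 1.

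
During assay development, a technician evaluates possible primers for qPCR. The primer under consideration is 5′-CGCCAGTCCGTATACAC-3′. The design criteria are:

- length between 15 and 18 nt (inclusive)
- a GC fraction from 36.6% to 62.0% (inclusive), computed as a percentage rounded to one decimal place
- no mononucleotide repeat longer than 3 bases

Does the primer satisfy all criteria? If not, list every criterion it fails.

Base counts: A=4, T=3, G=3, C=7 (length 17).
length: length 17 ✓
GC content: GC 10/17 = 58.8% ✓
homopolymer run: longest run = 2 ✓

Meets all criteria.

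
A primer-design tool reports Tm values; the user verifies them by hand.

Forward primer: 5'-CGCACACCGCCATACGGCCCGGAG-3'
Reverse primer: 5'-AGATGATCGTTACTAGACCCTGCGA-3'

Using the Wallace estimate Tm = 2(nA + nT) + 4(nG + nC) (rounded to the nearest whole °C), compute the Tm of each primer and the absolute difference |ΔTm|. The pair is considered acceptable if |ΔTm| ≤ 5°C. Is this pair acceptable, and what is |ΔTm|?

|ΔTm| = 10°C; the pair is not acceptable.

Forward: A=5 T=1 G=7 C=11 → Tm = 2·6 + 4·18 = 84°C.
Reverse: A=7 T=6 G=6 C=6 → Tm = 2·13 + 4·12 = 74°C.
|ΔTm| = |84 − 74| = 10°C, > 5°C.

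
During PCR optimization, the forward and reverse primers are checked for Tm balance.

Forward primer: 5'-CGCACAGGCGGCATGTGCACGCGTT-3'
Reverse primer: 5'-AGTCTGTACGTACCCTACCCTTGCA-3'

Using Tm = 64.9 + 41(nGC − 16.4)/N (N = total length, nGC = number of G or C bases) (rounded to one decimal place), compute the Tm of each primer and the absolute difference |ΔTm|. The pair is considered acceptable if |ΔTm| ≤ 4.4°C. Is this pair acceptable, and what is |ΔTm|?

Forward: G+C = 17, N = 25 → Tm = 64.9 + 41·(17 − 16.4)/25 = 65.9°C.
Reverse: G+C = 13, N = 25 → Tm = 64.9 + 41·(13 − 16.4)/25 = 59.3°C.
|ΔTm| = |65.9 − 59.3| = 6.6°C, > 4.4°C.

|ΔTm| = 6.6°C; the pair is not acceptable.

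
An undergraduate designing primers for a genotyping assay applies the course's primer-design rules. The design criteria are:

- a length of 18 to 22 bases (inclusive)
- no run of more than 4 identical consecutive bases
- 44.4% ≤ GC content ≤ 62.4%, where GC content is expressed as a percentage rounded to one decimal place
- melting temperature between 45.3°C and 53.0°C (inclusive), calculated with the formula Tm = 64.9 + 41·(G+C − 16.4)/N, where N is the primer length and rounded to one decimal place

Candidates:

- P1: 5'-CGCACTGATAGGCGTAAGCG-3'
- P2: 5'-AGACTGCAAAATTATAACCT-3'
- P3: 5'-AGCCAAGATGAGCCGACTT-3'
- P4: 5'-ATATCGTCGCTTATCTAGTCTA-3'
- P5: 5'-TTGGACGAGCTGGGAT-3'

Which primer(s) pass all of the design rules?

P1 (20 nt, A=5 T=3 G=7 C=5): length 20 ✓; longest run = 2 ✓; GC 12/20 = 60.0% ✓; Tm = 64.9 + 41·(12 − 16.4)/20 = 55.9°C, outside 45.3–53.0°C ✗ — fails.
P2 (20 nt, A=9 T=5 G=2 C=4): length 20 ✓; longest run = 4 ✓; GC 6/20 = 30.0%, outside 44.4–62.4% ✗; Tm = 64.9 + 41·(6 − 16.4)/20 = 43.6°C, outside 45.3–53.0°C ✗ — fails.
P3 (19 nt, A=6 T=3 G=5 C=5): length 19 ✓; longest run = 2 ✓; GC 10/19 = 52.6% ✓; Tm = 64.9 + 41·(10 − 16.4)/19 = 51.1°C ✓ — passes.
P4 (22 nt, A=5 T=9 G=3 C=5): length 22 ✓; longest run = 2 ✓; GC 8/22 = 36.4%, outside 44.4–62.4% ✗; Tm = 64.9 + 41·(8 − 16.4)/22 = 49.2°C ✓ — fails.
P5 (16 nt, A=3 T=4 G=7 C=2): length 16, outside 18–22 ✗; longest run = 3 ✓; GC 9/16 = 56.3% ✓; Tm = 64.9 + 41·(9 − 16.4)/16 = 45.9°C ✓ — fails.

P3 only.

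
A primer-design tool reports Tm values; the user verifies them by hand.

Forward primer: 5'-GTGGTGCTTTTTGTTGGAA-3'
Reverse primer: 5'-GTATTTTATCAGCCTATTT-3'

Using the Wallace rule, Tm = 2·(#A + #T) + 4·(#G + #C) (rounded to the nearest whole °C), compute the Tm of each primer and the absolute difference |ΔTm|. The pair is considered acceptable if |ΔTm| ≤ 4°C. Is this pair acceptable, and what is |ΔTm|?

Forward: A=2 T=9 G=7 C=1 → Tm = 2·11 + 4·8 = 54°C.
Reverse: A=4 T=10 G=2 C=3 → Tm = 2·14 + 4·5 = 48°C.
|ΔTm| = |54 − 48| = 6°C, > 4°C.

|ΔTm| = 6°C; the pair is not acceptable.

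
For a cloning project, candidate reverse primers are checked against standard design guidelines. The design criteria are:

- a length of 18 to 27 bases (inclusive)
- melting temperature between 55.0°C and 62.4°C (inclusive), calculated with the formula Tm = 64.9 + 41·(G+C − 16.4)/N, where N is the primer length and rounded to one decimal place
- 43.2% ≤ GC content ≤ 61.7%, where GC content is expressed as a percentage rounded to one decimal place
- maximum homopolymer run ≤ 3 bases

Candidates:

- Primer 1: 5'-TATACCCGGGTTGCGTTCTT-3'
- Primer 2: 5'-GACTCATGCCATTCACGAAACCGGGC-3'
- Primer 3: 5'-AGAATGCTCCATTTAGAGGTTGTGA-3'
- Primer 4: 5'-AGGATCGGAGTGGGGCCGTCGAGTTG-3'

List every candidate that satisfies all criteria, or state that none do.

None of the candidates satisfy all criteria.

Primer 1 (20 nt, A=2 T=8 G=5 C=5): length 20 ✓; Tm = 64.9 + 41·(10 − 16.4)/20 = 51.8°C, outside 55.0–62.4°C ✗; GC 10/20 = 50.0% ✓; longest run = 3 ✓ — fails.
Primer 2 (26 nt, A=7 T=4 G=6 C=9): length 26 ✓; Tm = 64.9 + 41·(15 − 16.4)/26 = 62.7°C, outside 55.0–62.4°C ✗; GC 15/26 = 57.7% ✓; longest run = 3 ✓ — fails.
Primer 3 (25 nt, A=7 T=8 G=7 C=3): length 25 ✓; Tm = 64.9 + 41·(10 − 16.4)/25 = 54.4°C, outside 55.0–62.4°C ✗; GC 10/25 = 40.0%, outside 43.2–61.7% ✗; longest run = 3 ✓ — fails.
Primer 4 (26 nt, A=4 T=5 G=13 C=4): length 26 ✓; Tm = 64.9 + 41·(17 − 16.4)/26 = 65.8°C, outside 55.0–62.4°C ✗; GC 17/26 = 65.4%, outside 43.2–61.7% ✗; longest run = 4, exceeds 3 ✗ — fails.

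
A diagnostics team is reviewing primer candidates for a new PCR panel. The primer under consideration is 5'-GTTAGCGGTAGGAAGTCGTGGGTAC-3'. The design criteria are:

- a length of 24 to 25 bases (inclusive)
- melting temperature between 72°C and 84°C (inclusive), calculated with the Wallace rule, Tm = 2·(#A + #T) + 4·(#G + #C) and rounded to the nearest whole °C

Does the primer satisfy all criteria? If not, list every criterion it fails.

Base counts: A=5, T=6, G=11, C=3 (length 25).
length: length 25 ✓
Tm: Tm = 2·11 + 4·14 = 78°C ✓

Meets all criteria.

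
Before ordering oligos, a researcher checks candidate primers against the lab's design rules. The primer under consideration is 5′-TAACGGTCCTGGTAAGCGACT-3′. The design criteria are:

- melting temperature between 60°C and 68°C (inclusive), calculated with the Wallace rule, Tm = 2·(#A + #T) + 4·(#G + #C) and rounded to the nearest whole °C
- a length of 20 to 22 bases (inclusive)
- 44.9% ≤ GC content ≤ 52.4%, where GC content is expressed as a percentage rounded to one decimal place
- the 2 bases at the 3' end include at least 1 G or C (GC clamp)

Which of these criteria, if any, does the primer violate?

Base counts: A=5, T=5, G=6, C=5 (length 21).
Tm: Tm = 2·10 + 4·11 = 64°C ✓
length: length 21 ✓
GC content: GC 11/21 = 52.4% ✓
GC clamp: 3' end CT has 1 G/C ✓

Meets all criteria.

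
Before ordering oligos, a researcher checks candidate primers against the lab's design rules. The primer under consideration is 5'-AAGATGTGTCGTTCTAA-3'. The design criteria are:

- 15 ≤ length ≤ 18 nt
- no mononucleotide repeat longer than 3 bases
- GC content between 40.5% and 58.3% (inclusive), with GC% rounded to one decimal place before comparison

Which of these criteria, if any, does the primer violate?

Base counts: A=5, T=6, G=4, C=2 (length 17).
length: length 17 ✓
homopolymer run: longest run = 2 ✓
GC content: GC 6/17 = 35.3%, outside 40.5–58.3% ✗

Fails: GC content.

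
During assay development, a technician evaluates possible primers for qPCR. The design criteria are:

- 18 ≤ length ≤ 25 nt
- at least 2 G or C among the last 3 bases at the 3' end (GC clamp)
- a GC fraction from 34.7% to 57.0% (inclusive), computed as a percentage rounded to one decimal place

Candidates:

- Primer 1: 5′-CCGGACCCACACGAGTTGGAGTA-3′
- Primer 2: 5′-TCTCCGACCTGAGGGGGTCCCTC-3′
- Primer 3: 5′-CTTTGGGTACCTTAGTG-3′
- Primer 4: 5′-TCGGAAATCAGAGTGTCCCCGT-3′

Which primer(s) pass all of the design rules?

Primer 4 only.

Primer 1 (23 nt, A=6 T=3 G=7 C=7): length 23 ✓; 3' end GTA has 1 G/C, need ≥2 ✗; GC 14/23 = 60.9%, outside 34.7–57.0% ✗ — fails.
Primer 2 (23 nt, A=2 T=5 G=7 C=9): length 23 ✓; 3' end CTC has 2 G/C ✓; GC 16/23 = 69.6%, outside 34.7–57.0% ✗ — fails.
Primer 3 (17 nt, A=2 T=7 G=5 C=3): length 17, outside 18–25 ✗; 3' end GTG has 2 G/C ✓; GC 8/17 = 47.1% ✓ — fails.
Primer 4 (22 nt, A=5 T=5 G=6 C=6): length 22 ✓; 3' end CGT has 2 G/C ✓; GC 12/22 = 54.5% ✓ — passes.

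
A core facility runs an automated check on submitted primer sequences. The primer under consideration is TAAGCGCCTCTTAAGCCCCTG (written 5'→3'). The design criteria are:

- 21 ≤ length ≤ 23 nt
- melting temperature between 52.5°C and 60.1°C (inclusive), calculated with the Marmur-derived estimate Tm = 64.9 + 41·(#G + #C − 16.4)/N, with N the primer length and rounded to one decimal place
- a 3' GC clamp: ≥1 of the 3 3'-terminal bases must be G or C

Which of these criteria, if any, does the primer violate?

Base counts: A=4, T=5, G=4, C=8 (length 21).
length: length 21 ✓
Tm: Tm = 64.9 + 41·(12 − 16.4)/21 = 56.3°C ✓
GC clamp: 3' end CTG has 2 G/C ✓

Meets all criteria.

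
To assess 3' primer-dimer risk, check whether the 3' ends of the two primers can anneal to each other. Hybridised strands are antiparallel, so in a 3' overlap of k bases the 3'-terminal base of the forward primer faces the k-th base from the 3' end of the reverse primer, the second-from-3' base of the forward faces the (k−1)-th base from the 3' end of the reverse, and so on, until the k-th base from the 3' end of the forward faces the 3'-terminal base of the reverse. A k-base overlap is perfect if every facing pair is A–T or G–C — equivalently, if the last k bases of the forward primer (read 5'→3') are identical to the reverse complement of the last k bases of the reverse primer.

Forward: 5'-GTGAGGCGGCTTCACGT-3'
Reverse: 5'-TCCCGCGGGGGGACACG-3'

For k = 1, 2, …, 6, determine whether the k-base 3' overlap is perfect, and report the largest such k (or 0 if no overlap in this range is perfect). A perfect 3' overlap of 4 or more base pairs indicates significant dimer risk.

Longest perfect overlap: 3 complementary base pairs; below the dimer-risk threshold (threshold 4).

Last 6 bases (5'→3') — forward …TCACGT, reverse …GACACG.
Reverse complement of the reverse primer's last 6 bases: CGTGTC; its first k bases are the reverse complement of the reverse primer's last k bases, so a perfect k-base overlap needs the forward primer's last k bases to equal them.
Comparing (forward last k vs required): k=1: T vs C ✗; k=2: GT vs CG ✗; k=3: CGT vs CGT ✓; k=4: ACGT vs CGTG ✗; k=5: CACGT vs CGTGT ✗; k=6: TCACGT vs CGTGTC ✗.
Only k = 3 is perfect, so the longest perfect 3' overlap is 3.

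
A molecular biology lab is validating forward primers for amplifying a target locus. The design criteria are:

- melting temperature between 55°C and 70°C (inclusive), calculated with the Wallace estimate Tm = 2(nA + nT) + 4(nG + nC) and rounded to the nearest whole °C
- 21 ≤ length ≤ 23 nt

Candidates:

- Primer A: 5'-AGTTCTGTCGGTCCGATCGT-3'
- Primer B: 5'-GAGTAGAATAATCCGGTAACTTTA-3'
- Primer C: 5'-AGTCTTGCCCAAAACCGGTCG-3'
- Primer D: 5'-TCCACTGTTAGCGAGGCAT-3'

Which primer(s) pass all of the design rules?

Primer A (20 nt, A=2 T=7 G=6 C=5): Tm = 2·9 + 4·11 = 62°C ✓; length 20, outside 21–23 ✗ — fails.
Primer B (24 nt, A=9 T=7 G=5 C=3): Tm = 2·16 + 4·8 = 64°C ✓; length 24, outside 21–23 ✗ — fails.
Primer C (21 nt, A=5 T=4 G=5 C=7): Tm = 2·9 + 4·12 = 66°C ✓; length 21 ✓ — passes.
Primer D (19 nt, A=4 T=5 G=5 C=5): Tm = 2·9 + 4·10 = 58°C ✓; length 19, outside 21–23 ✗ — fails.

Primer C only.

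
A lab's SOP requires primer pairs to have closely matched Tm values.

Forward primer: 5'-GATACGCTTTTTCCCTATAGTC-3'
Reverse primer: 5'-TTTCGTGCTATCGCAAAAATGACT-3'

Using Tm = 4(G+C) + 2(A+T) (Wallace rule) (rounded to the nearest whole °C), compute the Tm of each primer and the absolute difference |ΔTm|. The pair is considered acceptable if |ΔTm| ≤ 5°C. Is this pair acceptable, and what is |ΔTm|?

Forward: A=4 T=9 G=3 C=6 → Tm = 2·13 + 4·9 = 62°C.
Reverse: A=7 T=8 G=4 C=5 → Tm = 2·15 + 4·9 = 66°C.
|ΔTm| = |62 − 66| = 4°C, ≤ 5°C.

|ΔTm| = 4°C; the pair is acceptable.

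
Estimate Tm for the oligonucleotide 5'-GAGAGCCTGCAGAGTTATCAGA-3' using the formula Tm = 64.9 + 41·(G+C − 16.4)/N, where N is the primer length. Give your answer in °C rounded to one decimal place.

54.8°C

Base counts: A=7, T=4, G=7, C=4; G+C = 11, N = 22.
Tm = 64.9 + 41·(11 − 16.4)/22 = 64.9 + -221.40/22 = 54.8°C.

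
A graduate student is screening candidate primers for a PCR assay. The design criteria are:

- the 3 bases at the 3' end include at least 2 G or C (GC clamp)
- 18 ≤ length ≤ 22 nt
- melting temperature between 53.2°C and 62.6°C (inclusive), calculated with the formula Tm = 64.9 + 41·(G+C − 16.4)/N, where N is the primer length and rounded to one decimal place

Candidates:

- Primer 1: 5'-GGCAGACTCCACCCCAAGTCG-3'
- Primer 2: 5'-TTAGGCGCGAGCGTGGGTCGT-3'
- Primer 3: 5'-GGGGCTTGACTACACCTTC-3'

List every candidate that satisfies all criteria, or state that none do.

Primer 1 (21 nt, A=5 T=2 G=5 C=9): 3' end TCG has 2 G/C ✓; length 21 ✓; Tm = 64.9 + 41·(14 − 16.4)/21 = 60.2°C ✓ — passes.
Primer 2 (21 nt, A=2 T=5 G=10 C=4): 3' end CGT has 2 G/C ✓; length 21 ✓; Tm = 64.9 + 41·(14 − 16.4)/21 = 60.2°C ✓ — passes.
Primer 3 (19 nt, A=3 T=5 G=5 C=6): 3' end TTC has 1 G/C, need ≥2 ✗; length 19 ✓; Tm = 64.9 + 41·(11 − 16.4)/19 = 53.2°C ✓ — fails.

Primer 1 and Primer 2.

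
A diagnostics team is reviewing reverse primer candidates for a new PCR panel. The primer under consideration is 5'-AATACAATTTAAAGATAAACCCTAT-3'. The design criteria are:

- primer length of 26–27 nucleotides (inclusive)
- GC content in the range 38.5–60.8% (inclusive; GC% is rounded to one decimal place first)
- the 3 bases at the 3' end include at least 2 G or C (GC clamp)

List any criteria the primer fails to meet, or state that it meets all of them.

Fails: length, GC content, GC clamp.

Base counts: A=13, T=7, G=1, C=4 (length 25).
length: length 25, outside 26–27 ✗
GC content: GC 5/25 = 20.0%, outside 38.5–60.8% ✗
GC clamp: 3' end TAT has 0 G/C, need ≥2 ✗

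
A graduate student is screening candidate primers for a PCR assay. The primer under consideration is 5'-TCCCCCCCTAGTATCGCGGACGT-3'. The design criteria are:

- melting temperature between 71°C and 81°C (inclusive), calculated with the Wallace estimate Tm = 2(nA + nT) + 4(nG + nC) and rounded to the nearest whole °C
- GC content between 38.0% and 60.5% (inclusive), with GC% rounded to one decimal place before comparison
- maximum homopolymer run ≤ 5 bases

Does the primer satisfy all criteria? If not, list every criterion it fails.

Base counts: A=3, T=5, G=5, C=10 (length 23).
Tm: Tm = 2·8 + 4·15 = 76°C ✓
GC content: GC 15/23 = 65.2%, outside 38.0–60.5% ✗
homopolymer run: longest run = 7, exceeds 5 ✗

Fails: GC content, homopolymer run.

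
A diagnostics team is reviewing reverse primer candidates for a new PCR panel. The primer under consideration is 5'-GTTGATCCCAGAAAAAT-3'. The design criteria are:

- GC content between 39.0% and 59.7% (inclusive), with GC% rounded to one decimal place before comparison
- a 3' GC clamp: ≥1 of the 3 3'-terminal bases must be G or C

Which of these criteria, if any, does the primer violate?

Base counts: A=7, T=4, G=3, C=3 (length 17).
GC content: GC 6/17 = 35.3%, outside 39.0–59.7% ✗
GC clamp: 3' end AAT has 0 G/C, need ≥1 ✗

Fails: GC content, GC clamp.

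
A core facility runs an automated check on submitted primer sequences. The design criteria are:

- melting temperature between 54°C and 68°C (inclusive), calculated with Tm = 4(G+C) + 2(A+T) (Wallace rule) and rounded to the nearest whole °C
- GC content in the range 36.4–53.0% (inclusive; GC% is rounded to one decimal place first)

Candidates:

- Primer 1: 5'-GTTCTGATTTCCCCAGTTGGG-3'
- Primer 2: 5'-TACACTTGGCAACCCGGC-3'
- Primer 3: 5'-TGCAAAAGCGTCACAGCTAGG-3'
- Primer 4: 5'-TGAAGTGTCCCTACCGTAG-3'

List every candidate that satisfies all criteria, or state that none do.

Primer 1 (21 nt, A=2 T=8 G=6 C=5): Tm = 2·10 + 4·11 = 64°C ✓; GC 11/21 = 52.4% ✓ — passes.
Primer 2 (18 nt, A=4 T=3 G=4 C=7): Tm = 2·7 + 4·11 = 58°C ✓; GC 11/18 = 61.1%, outside 36.4–53.0% ✗ — fails.
Primer 3 (21 nt, A=7 T=3 G=6 C=5): Tm = 2·10 + 4·11 = 64°C ✓; GC 11/21 = 52.4% ✓ — passes.
Primer 4 (19 nt, A=4 T=5 G=5 C=5): Tm = 2·9 + 4·10 = 58°C ✓; GC 10/19 = 52.6% ✓ — passes.

Primer 1, Primer 3 and Primer 4.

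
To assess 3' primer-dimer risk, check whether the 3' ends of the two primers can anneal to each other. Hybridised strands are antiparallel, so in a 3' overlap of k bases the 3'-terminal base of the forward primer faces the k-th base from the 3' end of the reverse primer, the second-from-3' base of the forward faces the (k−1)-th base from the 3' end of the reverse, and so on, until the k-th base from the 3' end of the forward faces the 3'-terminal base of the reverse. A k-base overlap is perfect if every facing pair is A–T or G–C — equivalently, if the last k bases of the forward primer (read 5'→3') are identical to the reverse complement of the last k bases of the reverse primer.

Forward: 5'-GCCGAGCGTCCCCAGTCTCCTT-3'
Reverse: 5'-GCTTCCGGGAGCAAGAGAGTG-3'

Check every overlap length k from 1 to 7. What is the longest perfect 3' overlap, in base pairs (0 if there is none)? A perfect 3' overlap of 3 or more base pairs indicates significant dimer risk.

Longest perfect overlap: 0 complementary base pairs; below the dimer-risk threshold (threshold 3).

Last 7 bases (5'→3') — forward …TCTCCTT, reverse …GAGAGTG.
Reverse complement of the reverse primer's last 7 bases: CACTCTC; its first k bases are the reverse complement of the reverse primer's last k bases, so a perfect k-base overlap needs the forward primer's last k bases to equal them.
Comparing (forward last k vs required): k=1: T vs C ✗; k=2: TT vs CA ✗; k=3: CTT vs CAC ✗; k=4: CCTT vs CACT ✗; k=5: TCCTT vs CACTC ✗; k=6: CTCCTT vs CACTCT ✗; k=7: TCTCCTT vs CACTCTC ✗.
No overlap length from 1 to 7 is perfect, so the longest perfect 3' overlap is 0.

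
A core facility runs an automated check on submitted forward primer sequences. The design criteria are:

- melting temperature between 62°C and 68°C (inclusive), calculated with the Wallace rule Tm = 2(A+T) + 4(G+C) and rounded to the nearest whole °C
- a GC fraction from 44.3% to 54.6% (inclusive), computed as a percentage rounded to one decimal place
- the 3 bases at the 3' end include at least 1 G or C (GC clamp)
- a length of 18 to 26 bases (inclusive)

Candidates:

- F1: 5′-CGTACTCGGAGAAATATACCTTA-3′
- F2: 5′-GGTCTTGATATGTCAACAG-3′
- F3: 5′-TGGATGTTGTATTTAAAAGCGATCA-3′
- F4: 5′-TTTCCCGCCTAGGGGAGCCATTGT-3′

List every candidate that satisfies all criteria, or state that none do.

F1 (23 nt, A=8 T=6 G=4 C=5): Tm = 2·14 + 4·9 = 64°C ✓; GC 9/23 = 39.1%, outside 44.3–54.6% ✗; 3' end TTA has 0 G/C, need ≥1 ✗; length 23 ✓ — fails.
F2 (19 nt, A=5 T=6 G=5 C=3): Tm = 2·11 + 4·8 = 54°C, outside 62–68°C ✗; GC 8/19 = 42.1%, outside 44.3–54.6% ✗; 3' end CAG has 2 G/C ✓; length 19 ✓ — fails.
F3 (25 nt, A=8 T=9 G=6 C=2): Tm = 2·17 + 4·8 = 66°C ✓; GC 8/25 = 32.0%, outside 44.3–54.6% ✗; 3' end TCA has 1 G/C ✓; length 25 ✓ — fails.
F4 (24 nt, A=3 T=7 G=7 C=7): Tm = 2·10 + 4·14 = 76°C, outside 62–68°C ✗; GC 14/24 = 58.3%, outside 44.3–54.6% ✗; 3' end TGT has 1 G/C ✓; length 24 ✓ — fails.

None of the candidates satisfy all criteria.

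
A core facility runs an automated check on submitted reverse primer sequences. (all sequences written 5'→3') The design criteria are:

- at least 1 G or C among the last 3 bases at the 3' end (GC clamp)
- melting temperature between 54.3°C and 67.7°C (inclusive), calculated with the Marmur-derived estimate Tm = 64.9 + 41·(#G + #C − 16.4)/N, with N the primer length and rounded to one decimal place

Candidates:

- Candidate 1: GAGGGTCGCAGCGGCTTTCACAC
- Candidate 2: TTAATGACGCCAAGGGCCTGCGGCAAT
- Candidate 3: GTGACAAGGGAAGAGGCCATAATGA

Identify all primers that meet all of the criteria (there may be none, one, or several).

Candidate 1 (23 nt, A=4 T=4 G=8 C=7): 3' end CAC has 2 G/C ✓; Tm = 64.9 + 41·(15 − 16.4)/23 = 62.4°C ✓ — passes.
Candidate 2 (27 nt, A=7 T=5 G=8 C=7): 3' end AAT has 0 G/C, need ≥1 ✗; Tm = 64.9 + 41·(15 − 16.4)/27 = 62.8°C ✓ — fails.
Candidate 3 (25 nt, A=10 T=3 G=9 C=3): 3' end TGA has 1 G/C ✓; Tm = 64.9 + 41·(12 − 16.4)/25 = 57.7°C ✓ — passes.

Candidate 1 and Candidate 3.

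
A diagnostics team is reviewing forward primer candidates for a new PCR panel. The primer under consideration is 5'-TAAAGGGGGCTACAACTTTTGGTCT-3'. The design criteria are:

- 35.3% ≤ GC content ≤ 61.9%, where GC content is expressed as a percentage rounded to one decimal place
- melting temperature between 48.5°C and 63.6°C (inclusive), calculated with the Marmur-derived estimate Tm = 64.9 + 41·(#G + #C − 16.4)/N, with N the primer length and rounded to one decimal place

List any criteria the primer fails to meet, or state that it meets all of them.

Meets all criteria.

Base counts: A=6, T=8, G=7, C=4 (length 25).
GC content: GC 11/25 = 44.0% ✓
Tm: Tm = 64.9 + 41·(11 − 16.4)/25 = 56.0°C ✓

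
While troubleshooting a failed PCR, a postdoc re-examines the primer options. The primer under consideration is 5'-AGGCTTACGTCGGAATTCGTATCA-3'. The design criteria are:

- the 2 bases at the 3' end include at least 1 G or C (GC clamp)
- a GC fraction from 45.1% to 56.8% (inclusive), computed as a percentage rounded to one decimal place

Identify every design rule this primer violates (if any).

Base counts: A=6, T=7, G=6, C=5 (length 24).
GC clamp: 3' end CA has 1 G/C ✓
GC content: GC 11/24 = 45.8% ✓

Meets all criteria.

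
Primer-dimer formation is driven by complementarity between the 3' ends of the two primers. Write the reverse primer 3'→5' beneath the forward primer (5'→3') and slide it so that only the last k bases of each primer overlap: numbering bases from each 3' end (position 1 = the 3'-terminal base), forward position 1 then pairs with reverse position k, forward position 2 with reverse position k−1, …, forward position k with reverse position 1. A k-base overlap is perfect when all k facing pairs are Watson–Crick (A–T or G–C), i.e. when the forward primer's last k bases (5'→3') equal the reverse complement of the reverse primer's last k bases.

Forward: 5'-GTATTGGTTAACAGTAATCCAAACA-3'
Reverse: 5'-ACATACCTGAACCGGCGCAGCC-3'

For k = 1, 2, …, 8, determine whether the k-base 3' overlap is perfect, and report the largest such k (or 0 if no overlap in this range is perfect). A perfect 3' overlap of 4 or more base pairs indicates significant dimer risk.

Last 8 bases (5'→3') — forward …TCCAAACA, reverse …GCGCAGCC.
Reverse complement of the reverse primer's last 8 bases: GGCTGCGC; its first k bases are the reverse complement of the reverse primer's last k bases, so a perfect k-base overlap needs the forward primer's last k bases to equal them.
Comparing (forward last k vs required): k=1: A vs G ✗; k=2: CA vs GG ✗; k=3: ACA vs GGC ✗; k=4: AACA vs GGCT ✗; k=5: AAACA vs GGCTG ✗; k=6: CAAACA vs GGCTGC ✗; k=7: CCAAACA vs GGCTGCG ✗; k=8: TCCAAACA vs GGCTGCGC ✗.
No overlap length from 1 to 8 is perfect, so the longest perfect 3' overlap is 0.

Longest perfect overlap: 0 complementary base pairs; below the dimer-risk threshold (threshold 4).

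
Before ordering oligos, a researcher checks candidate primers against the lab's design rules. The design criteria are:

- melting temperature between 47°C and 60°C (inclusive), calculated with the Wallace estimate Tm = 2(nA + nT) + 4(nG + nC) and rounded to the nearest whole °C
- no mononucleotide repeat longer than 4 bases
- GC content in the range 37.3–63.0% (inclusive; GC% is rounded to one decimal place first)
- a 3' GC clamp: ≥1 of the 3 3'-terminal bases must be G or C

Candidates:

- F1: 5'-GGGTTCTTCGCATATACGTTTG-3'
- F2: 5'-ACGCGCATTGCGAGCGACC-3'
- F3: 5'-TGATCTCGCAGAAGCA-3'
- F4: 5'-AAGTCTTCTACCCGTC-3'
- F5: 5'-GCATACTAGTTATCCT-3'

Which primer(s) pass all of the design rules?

F1 (22 nt, A=3 T=9 G=6 C=4): Tm = 2·12 + 4·10 = 64°C, outside 47–60°C ✗; longest run = 3 ✓; GC 10/22 = 45.5% ✓; 3' end TTG has 1 G/C ✓ — fails.
F2 (19 nt, A=4 T=2 G=6 C=7): Tm = 2·6 + 4·13 = 64°C, outside 47–60°C ✗; longest run = 2 ✓; GC 13/19 = 68.4%, outside 37.3–63.0% ✗; 3' end ACC has 2 G/C ✓ — fails.
F3 (16 nt, A=5 T=3 G=4 C=4): Tm = 2·8 + 4·8 = 48°C ✓; longest run = 2 ✓; GC 8/16 = 50.0% ✓; 3' end GCA has 2 G/C ✓ — passes.
F4 (16 nt, A=3 T=5 G=2 C=6): Tm = 2·8 + 4·8 = 48°C ✓; longest run = 3 ✓; GC 8/16 = 50.0% ✓; 3' end GTC has 2 G/C ✓ — passes.
F5 (16 nt, A=4 T=6 G=2 C=4): Tm = 2·10 + 4·6 = 44°C, outside 47–60°C ✗; longest run = 2 ✓; GC 6/16 = 37.5% ✓; 3' end CCT has 2 G/C ✓ — fails.

F3 and F4.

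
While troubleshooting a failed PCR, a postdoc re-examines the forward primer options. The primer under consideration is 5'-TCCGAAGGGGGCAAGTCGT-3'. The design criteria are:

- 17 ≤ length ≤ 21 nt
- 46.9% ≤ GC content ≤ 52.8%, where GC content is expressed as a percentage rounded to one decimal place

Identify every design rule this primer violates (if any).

Fails: GC content.

Base counts: A=4, T=3, G=8, C=4 (length 19).
length: length 19 ✓
GC content: GC 12/19 = 63.2%, outside 46.9–52.8% ✗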